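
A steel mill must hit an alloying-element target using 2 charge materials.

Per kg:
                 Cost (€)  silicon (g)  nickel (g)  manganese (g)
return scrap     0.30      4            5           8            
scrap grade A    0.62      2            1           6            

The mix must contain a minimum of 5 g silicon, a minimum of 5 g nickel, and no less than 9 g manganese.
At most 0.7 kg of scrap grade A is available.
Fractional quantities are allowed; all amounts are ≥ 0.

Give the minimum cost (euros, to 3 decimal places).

Let x1 = kg of return scrap, x2 = kg of scrap grade A.
Minimise 0.3x1 + 0.62x2 with:
  4x1 + 2x2 ≥ 5   (silicon)
  5x1 + 1x2 ≥ 5   (nickel)
  8x1 + 6x2 ≥ 9   (manganese)
  x2 ≤ 0.7
  x1, x2 ≥ 0.
At the optimum only return scrap is positive (scrap grade A = 0). Binding constraint: silicon.
That vertex is x1 = 1.25.
Cost = 0.3·1.25 = 0.37500.

€0.375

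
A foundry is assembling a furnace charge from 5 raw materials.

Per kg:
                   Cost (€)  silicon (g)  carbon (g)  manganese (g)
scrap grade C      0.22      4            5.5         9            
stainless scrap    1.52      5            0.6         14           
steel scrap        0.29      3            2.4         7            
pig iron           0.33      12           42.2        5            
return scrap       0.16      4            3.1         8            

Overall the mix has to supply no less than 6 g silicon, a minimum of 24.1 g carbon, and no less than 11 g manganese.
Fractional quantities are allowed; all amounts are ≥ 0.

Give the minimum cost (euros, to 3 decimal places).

Let x1 = kg of scrap grade C, x2 = kg of stainless scrap, x3 = kg of steel scrap, x4 = kg of pig iron, x5 = kg of return scrap.
Minimize 0.22x1 + 1.52x2 + 0.29x3 + 0.33x4 + 0.16x5 s.t.:
  4x1 + 5x2 + 3x3 + 12x4 + 4x5 ≥ 6   (silicon)
  5.5x1 + 0.6x2 + 2.4x3 + 42.2x4 + 3.1x5 ≥ 24.1   (carbon)
  9x1 + 14x2 + 7x3 + 5x4 + 8x5 ≥ 11   (manganese)
  x1, x2, x3, x4, x5 ≥ 0.
The cheapest feasible vertex uses only pig iron, return scrap; scrap grade C, stainless scrap, steel scrap are not used. The carbon and manganese requirements are met with equality.
Solving gives x4 = 0.4927, x5 = 1.067.
Objective = 0.33·0.4927 + 0.16·1.067 = 0.33331.

€0.333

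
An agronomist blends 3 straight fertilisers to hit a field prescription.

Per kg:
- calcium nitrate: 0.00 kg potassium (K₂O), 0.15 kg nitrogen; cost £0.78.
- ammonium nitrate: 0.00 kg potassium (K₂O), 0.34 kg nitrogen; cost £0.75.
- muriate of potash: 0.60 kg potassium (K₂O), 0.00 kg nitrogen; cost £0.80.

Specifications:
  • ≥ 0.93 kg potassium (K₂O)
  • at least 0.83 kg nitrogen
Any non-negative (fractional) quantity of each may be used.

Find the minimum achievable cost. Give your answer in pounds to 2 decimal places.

£3.07

Let x1 = kg of calcium nitrate, x2 = kg of ammonium nitrate, x3 = kg of muriate of potash.
Minimise 0.78x1 + 0.75x2 + 0.8x3 with:
  0.6x3 ≥ 0.93   (potassium (K₂O))
  0.15x1 + 0.34x2 ≥ 0.83   (nitrogen)
  x1, x2, x3 ≥ 0.
At the optimum only ammonium nitrate, muriate of potash are positive (calcium nitrate = 0). Binding constraints: potassium (K₂O) and nitrogen.
So ammonium nitrate = 2.441 kg, muriate of potash = 1.55 kg.
Cost = 0.75·2.441 + 0.8·1.55 = 3.0708.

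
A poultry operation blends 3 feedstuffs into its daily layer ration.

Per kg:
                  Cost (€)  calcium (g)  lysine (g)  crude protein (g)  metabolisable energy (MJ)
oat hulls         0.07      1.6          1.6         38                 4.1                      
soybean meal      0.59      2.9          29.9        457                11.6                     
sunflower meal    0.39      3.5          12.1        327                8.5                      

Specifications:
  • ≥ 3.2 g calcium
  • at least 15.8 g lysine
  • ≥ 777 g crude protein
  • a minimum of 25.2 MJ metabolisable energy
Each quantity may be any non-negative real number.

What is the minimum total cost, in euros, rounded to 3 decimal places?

Let x1 = kg of oat hulls, x2 = kg of soybean meal, x3 = kg of sunflower meal.
min 0.07x1 + 0.59x2 + 0.39x3 s.t.:
  1.6x1 + 2.9x2 + 3.5x3 ≥ 3.2   (calcium)
  1.6x1 + 29.9x2 + 12.1x3 ≥ 15.8   (lysine)
  38x1 + 457x2 + 327x3 ≥ 777   (crude protein)
  4.1x1 + 11.6x2 + 8.5x3 ≥ 25.2   (metabolisable energy)
  x1, x2, x3 ≥ 0.
The optimal basis is {oat hulls, sunflower meal}; soybean meal drops out. There the crude protein and metabolisable energy constraints are tight.
So oat hulls = 1.607 kg, sunflower meal = 2.189 kg.
Hence cost = 0.07·1.607 + 0.39·2.189 = €0.96620.

€0.966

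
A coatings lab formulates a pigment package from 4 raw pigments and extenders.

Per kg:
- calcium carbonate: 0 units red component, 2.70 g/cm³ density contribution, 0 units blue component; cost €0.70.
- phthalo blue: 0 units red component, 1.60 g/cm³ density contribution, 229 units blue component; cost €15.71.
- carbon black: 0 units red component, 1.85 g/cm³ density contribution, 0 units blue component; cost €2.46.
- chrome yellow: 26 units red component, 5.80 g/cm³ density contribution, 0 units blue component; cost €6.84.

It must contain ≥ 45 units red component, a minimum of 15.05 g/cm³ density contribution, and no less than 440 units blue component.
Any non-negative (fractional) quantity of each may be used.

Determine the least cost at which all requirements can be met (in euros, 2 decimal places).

Set it up as a linear program. Let x1 = kg of calcium carbonate, x2 = kg of phthalo blue, x3 = kg of carbon black, x4 = kg of chrome yellow.
min 0.7x1 + 15.71x2 + 2.46x3 + 6.84x4 with:
  26x4 ≥ 45   (red component)
  2.7x1 + 1.6x2 + 1.85x3 + 5.8x4 ≥ 15.05   (density contribution)
  229x2 ≥ 440   (blue component)
  x1, x2, x3, x4 ≥ 0.
The minimum-cost mix takes nothing from carbon black — only calcium carbonate, phthalo blue, chrome yellow. The red component, density contribution, blue component requirements are met with equality.
Optimal quantities: calcium carbonate = 0.71752 kg, phthalo blue = 1.9214 kg, chrome yellow = 1.7308 kg.
Objective = 0.7·0.71752 + 15.71·1.9214 + 6.84·1.7308 = 42.5261.

€42.53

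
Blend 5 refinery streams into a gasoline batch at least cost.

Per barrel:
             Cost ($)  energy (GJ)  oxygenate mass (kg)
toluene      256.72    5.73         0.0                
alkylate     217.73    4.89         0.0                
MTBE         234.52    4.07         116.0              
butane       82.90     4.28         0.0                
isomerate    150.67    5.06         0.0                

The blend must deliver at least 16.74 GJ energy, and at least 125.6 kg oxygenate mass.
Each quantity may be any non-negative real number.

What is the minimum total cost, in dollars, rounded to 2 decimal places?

$492.81

Let x1 = barrels of toluene, x2 = barrels of alkylate, x3 = barrels of MTBE, x4 = barrels of butane, x5 = barrels of isomerate.
Minimize 256.72x1 + 217.73x2 + 234.52x3 + 82.9x4 + 150.67x5 with:
  5.73x1 + 4.89x2 + 4.07x3 + 4.28x4 + 5.06x5 ≥ 16.74   (energy)
  116x3 ≥ 125.6   (oxygenate mass)
  x1, x2, x3, x4, x5 ≥ 0.
The optimal basis is {MTBE, butane}; toluene, alkylate, isomerate drop out. Binding constraints: energy and oxygenate mass.
So MTBE = 1.08276 barrels, butane = 2.88158 barrels.
Hence cost = 234.52·1.08276 + 82.9·2.88158 = $492.8119.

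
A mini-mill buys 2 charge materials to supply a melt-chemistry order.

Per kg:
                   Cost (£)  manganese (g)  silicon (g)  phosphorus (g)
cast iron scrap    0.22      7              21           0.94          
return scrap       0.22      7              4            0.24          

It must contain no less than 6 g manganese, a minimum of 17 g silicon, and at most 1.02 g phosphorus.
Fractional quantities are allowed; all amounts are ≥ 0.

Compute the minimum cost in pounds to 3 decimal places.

£0.189

Let x1 = kg of cast iron scrap, x2 = kg of return scrap.
Minimize 0.22x1 + 0.22x2 subject to:
  7x1 + 7x2 ≥ 6   (manganese)
  21x1 + 4x2 ≥ 17   (silicon)
  0.94x1 + 0.24x2 ≤ 1.02   (phosphorus)
  x1, x2 ≥ 0.
Both inputs are positive at the optimum. Binding constraints: manganese and silicon.
So cast iron scrap = 0.7983 kg, return scrap = 0.05882 kg.
Objective = 0.22·0.7983 + 0.22·0.05882 = 0.18857.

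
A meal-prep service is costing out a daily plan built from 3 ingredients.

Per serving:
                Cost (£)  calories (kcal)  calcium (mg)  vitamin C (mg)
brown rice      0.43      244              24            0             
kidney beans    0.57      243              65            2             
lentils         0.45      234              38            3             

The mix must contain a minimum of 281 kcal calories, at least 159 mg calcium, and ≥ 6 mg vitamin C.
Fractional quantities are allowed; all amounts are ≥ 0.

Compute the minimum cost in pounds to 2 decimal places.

£1.46

Let x1 = servings of brown rice, x2 = servings of kidney beans, x3 = servings of lentils.
Minimise 0.43x1 + 0.57x2 + 0.45x3 with:
  244x1 + 243x2 + 234x3 ≥ 281   (calories)
  24x1 + 65x2 + 38x3 ≥ 159   (calcium)
  2x2 + 3x3 ≥ 6   (vitamin C)
  x1, x2, x3 ≥ 0.
The cheapest feasible vertex uses only kidney beans, lentils; brown rice is not used. The calcium and vitamin C requirements are met with equality.
That vertex is x2 = 2.092, x3 = 0.605.
Total cost: 0.57·2.092 + 0.45·0.605 = 1.4647.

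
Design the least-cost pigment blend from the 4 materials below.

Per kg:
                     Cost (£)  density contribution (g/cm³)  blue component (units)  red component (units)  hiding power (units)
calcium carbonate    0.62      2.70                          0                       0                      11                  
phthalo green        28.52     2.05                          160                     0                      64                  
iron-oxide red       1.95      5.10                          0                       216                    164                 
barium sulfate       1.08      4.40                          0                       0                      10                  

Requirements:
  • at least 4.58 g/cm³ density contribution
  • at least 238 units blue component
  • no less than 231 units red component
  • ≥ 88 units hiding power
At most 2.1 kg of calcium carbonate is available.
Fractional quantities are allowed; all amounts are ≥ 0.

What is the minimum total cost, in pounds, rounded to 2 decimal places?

Set it up as a linear program. Let x1 = kg of calcium carbonate, x2 = kg of phthalo green, x3 = kg of iron-oxide red, x4 = kg of barium sulfate.
Minimize 0.62x1 + 28.52x2 + 1.95x3 + 1.08x4 s.t.:
  2.7x1 + 2.05x2 + 5.1x3 + 4.4x4 ≥ 4.58   (density contribution)
  160x2 ≥ 238   (blue component)
  216x3 ≥ 231   (red component)
  11x1 + 64x2 + 164x3 + 10x4 ≥ 88   (hiding power)
  x1 ≤ 2.1
  x1, x2, x3, x4 ≥ 0.
The optimal basis is {phthalo green, iron-oxide red}; calcium carbonate, barium sulfate drop out. There the blue component and red component constraints are tight.
Solving gives x2 = 1.4875, x3 = 1.0694.
Total cost: 28.52·1.4875 + 1.95·1.0694 = 44.5088.

£44.51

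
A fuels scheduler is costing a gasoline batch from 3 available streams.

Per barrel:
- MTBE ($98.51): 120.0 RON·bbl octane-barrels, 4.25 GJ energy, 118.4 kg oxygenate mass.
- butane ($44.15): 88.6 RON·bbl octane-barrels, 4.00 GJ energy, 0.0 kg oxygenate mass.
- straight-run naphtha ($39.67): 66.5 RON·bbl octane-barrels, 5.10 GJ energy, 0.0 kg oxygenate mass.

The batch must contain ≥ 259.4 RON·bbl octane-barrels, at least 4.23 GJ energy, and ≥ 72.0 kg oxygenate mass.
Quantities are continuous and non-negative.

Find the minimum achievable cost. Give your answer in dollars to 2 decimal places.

Let x1 = barrels of MTBE, x2 = barrels of butane, x3 = barrels of straight-run naphtha.
Minimise 98.51x1 + 44.15x2 + 39.67x3 subject to:
  120x1 + 88.6x2 + 66.5x3 ≥ 259.4   (octane-barrels)
  4.25x1 + 4x2 + 5.1x3 ≥ 4.23   (energy)
  118.4x1 ≥ 72   (oxygenate mass)
  x1, x2, x3 ≥ 0.
The cheapest feasible vertex uses only MTBE, butane; straight-run naphtha is not used. There the octane-barrels and oxygenate mass constraints are tight.
Solving gives x1 = 0.6081, x2 = 2.104.
Objective = 98.51·0.6081 + 44.15·2.104 = 152.7955.

$152.80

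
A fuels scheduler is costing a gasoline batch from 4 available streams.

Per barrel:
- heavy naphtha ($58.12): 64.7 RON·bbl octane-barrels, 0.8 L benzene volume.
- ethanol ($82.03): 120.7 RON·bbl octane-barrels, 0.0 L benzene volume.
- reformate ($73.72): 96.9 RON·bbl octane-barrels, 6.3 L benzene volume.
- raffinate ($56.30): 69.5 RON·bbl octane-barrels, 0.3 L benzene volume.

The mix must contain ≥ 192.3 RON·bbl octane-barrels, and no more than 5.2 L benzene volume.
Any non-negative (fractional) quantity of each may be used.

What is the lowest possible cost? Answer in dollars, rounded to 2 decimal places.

Let x1 = barrels of heavy naphtha, x2 = barrels of ethanol, x3 = barrels of reformate, x4 = barrels of raffinate.
min 58.12x1 + 82.03x2 + 73.72x3 + 56.3x4 with:
  64.7x1 + 120.7x2 + 96.9x3 + 69.5x4 ≥ 192.3   (octane-barrels)
  0.8x1 + 6.3x3 + 0.3x4 ≤ 5.2   (benzene volume)
  x1, x2, x3, x4 ≥ 0.
The optimal basis is {ethanol}; heavy naphtha, reformate, raffinate drop out. There the octane-barrels constraint is tight.
So ethanol = 1.5932 barrels.
Objective = 82.03·1.5932 = 130.6902.

$130.69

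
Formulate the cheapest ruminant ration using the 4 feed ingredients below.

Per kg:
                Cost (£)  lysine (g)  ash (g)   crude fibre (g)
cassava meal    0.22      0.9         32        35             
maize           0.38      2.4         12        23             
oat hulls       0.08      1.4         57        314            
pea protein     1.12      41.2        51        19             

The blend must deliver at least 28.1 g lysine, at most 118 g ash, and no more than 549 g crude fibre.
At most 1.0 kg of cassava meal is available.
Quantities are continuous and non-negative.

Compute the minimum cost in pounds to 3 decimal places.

£0.764

This is a linear program. Let x1 = kg of cassava meal, x2 = kg of maize, x3 = kg of oat hulls, x4 = kg of pea protein.
min 0.22x1 + 0.38x2 + 0.08x3 + 1.12x4 s.t.:
  0.9x1 + 2.4x2 + 1.4x3 + 41.2x4 ≥ 28.1   (lysine)
  32x1 + 12x2 + 57x3 + 51x4 ≤ 118   (ash)
  35x1 + 23x2 + 314x3 + 19x4 ≤ 549   (crude fibre)
  x1 ≤ 1
  x1, x2, x3, x4 ≥ 0.
The minimum-cost mix takes nothing from cassava meal, maize, oat hulls — only pea protein. The lysine requirement is met with equality.
That vertex is x4 = 0.682.
Hence cost = 1.12·0.682 = £0.76384.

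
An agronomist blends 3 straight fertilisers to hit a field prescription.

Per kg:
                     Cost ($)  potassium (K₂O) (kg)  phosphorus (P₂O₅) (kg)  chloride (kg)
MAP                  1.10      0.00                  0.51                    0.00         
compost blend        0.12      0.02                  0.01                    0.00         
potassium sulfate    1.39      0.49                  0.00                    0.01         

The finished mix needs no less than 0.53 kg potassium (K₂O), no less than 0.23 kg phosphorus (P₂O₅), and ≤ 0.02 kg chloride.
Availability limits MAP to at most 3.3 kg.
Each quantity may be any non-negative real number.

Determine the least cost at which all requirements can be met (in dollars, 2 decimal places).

Let x1 = kg of MAP, x2 = kg of compost blend, x3 = kg of potassium sulfate.
Minimise 1.1x1 + 0.12x2 + 1.39x3 subject to:
  0.02x2 + 0.49x3 ≥ 0.53   (potassium (K₂O))
  0.51x1 + 0.01x2 ≥ 0.23   (phosphorus (P₂O₅))
  0.01x3 ≤ 0.02   (chloride)
  x1 ≤ 3.3
  x1, x2, x3 ≥ 0.
The cheapest feasible vertex uses only MAP, potassium sulfate; compost blend is not used. The potassium (K₂O) and phosphorus (P₂O₅) requirements are met with equality.
So MAP = 0.451 kg, potassium sulfate = 1.082 kg.
Hence cost = 1.1·0.451 + 1.39·1.082 = $2.0001.

$2.00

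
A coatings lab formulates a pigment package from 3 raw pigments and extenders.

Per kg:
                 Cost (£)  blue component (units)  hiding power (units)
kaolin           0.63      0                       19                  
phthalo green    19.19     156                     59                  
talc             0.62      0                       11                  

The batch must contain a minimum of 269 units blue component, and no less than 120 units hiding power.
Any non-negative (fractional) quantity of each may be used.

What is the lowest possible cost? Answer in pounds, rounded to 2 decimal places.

£33.70

Set it up as a linear program. Let x1 = kg of kaolin, x2 = kg of phthalo green, x3 = kg of talc.
Minimize 0.63x1 + 19.19x2 + 0.62x3 s.t.:
  156x2 ≥ 269   (blue component)
  19x1 + 59x2 + 11x3 ≥ 120   (hiding power)
  x1, x2, x3 ≥ 0.
At the optimum only kaolin, phthalo green are positive (talc = 0). There the blue component and hiding power constraints are tight.
Optimal quantities: kaolin = 0.9612 kg, phthalo green = 1.7244 kg.
Cost = 0.63·0.9612 + 19.19·1.7244 = 33.6968.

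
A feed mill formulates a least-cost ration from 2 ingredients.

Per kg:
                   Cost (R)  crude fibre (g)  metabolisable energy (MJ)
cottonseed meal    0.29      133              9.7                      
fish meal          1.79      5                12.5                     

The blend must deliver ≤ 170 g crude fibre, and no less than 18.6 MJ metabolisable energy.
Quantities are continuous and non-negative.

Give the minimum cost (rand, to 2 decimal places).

Treat it as an LP. Let x1 = kg of cottonseed meal, x2 = kg of fish meal.
Minimise 0.29x1 + 1.79x2 with:
  133x1 + 5x2 ≤ 170   (crude fibre)
  9.7x1 + 12.5x2 ≥ 18.6   (metabolisable energy)
  x1, x2 ≥ 0.
Both inputs are positive at the optimum. There the crude fibre and metabolisable energy constraints are tight.
That vertex is x1 = 1.259, x2 = 0.511.
Objective = 0.29·1.259 + 1.79·0.511 = 1.2798.

R1.28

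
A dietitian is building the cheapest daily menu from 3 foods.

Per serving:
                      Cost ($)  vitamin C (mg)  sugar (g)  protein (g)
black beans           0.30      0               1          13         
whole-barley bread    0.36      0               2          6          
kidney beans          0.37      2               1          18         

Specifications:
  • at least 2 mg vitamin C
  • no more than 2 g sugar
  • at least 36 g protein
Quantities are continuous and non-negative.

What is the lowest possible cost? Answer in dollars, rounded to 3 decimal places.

This is a linear program. Let x1 = servings of black beans, x2 = servings of whole-barley bread, x3 = servings of kidney beans.
Minimise 0.3x1 + 0.36x2 + 0.37x3 with:
  2x3 ≥ 2   (vitamin C)
  1x1 + 2x2 + 1x3 ≤ 2   (sugar)
  13x1 + 6x2 + 18x3 ≥ 36   (protein)
  x1, x2, x3 ≥ 0.
At the optimum only kidney beans is positive (black beans, whole-barley bread = 0). The sugar and protein requirements are met with equality.
Solving gives x3 = 2.
Cost = 0.37·2 = 0.74000.

$0.740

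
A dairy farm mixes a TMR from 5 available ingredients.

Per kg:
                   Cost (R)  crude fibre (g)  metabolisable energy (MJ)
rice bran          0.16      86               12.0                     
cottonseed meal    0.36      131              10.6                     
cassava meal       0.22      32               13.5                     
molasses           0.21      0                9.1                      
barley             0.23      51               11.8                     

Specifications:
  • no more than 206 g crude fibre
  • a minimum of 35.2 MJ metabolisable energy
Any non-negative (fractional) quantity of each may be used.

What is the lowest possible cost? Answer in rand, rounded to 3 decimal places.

R0.498

Set it up as a linear program. Let x1 = kg of rice bran, x2 = kg of cottonseed meal, x3 = kg of cassava meal, x4 = kg of molasses, x5 = kg of barley.
Minimise 0.16x1 + 0.36x2 + 0.22x3 + 0.21x4 + 0.23x5 subject to:
  86x1 + 131x2 + 32x3 + 51x5 ≤ 206   (crude fibre)
  12x1 + 10.6x2 + 13.5x3 + 9.1x4 + 11.8x5 ≥ 35.2   (metabolisable energy)
  x1, x2, x3, x4, x5 ≥ 0.
The minimum-cost mix takes nothing from cottonseed meal, molasses, barley — only rice bran, cassava meal. There the crude fibre and metabolisable energy constraints are tight.
Solving gives x1 = 2.129, x3 = 0.7145.
Hence cost = 0.16·2.129 + 0.22·0.7145 = R0.49783.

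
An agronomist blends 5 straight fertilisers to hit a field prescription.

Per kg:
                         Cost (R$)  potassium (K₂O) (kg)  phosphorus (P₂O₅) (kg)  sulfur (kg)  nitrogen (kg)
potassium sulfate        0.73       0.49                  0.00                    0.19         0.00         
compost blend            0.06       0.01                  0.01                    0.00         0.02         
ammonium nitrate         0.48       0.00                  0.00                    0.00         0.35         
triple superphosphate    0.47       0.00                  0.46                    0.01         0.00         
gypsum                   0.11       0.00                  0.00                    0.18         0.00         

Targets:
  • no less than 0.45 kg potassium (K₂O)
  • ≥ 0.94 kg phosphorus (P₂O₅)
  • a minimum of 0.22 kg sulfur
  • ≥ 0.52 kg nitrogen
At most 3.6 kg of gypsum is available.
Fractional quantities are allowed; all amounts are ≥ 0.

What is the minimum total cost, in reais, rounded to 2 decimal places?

This is a linear program. Let x1 = kg of potassium sulfate, x2 = kg of compost blend, x3 = kg of ammonium nitrate, x4 = kg of triple superphosphate, x5 = kg of gypsum.
Minimise 0.73x1 + 0.06x2 + 0.48x3 + 0.47x4 + 0.11x5 subject to:
  0.49x1 + 0.01x2 ≥ 0.45   (potassium (K₂O))
  0.01x2 + 0.46x4 ≥ 0.94   (phosphorus (P₂O₅))
  0.19x1 + 0.01x4 + 0.18x5 ≥ 0.22   (sulfur)
  0.02x2 + 0.35x3 ≥ 0.52   (nitrogen)
  x5 ≤ 3.6
  x1, x2, x3, x4, x5 ≥ 0.
The minimum-cost mix takes nothing from compost blend — only potassium sulfate, ammonium nitrate, triple superphosphate, gypsum. Binding constraints: potassium (K₂O), phosphorus (P₂O₅), sulfur, nitrogen.
That vertex is x1 = 0.9184, x3 = 1.486, x4 = 2.043, x5 = 0.1393.
Hence cost = 0.73·0.9184 + 0.48·1.486 + 0.47·2.043 + 0.11·0.1393 = R$2.3592.

R$2.36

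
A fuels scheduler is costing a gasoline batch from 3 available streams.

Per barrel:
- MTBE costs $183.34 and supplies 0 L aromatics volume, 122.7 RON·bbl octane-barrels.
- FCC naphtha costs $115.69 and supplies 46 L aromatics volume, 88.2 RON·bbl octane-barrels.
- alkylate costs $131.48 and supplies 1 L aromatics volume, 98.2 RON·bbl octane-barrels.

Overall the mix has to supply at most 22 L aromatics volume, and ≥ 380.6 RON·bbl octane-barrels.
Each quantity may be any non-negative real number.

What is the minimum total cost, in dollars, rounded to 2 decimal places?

Let x1 = barrels of MTBE, x2 = barrels of FCC naphtha, x3 = barrels of alkylate.
Minimise 183.34x1 + 115.69x2 + 131.48x3 s.t.:
  46x2 + 1x3 ≤ 22   (aromatics volume)
  122.7x1 + 88.2x2 + 98.2x3 ≥ 380.6   (octane-barrels)
  x1, x2, x3 ≥ 0.
The minimum-cost mix takes nothing from MTBE — only FCC naphtha, alkylate. The aromatics volume and octane-barrels requirements are met with equality.
Solving gives x2 = 0.40185, x3 = 3.5148.
Objective = 115.69·0.40185 + 131.48·3.5148 = 508.6159.

$508.62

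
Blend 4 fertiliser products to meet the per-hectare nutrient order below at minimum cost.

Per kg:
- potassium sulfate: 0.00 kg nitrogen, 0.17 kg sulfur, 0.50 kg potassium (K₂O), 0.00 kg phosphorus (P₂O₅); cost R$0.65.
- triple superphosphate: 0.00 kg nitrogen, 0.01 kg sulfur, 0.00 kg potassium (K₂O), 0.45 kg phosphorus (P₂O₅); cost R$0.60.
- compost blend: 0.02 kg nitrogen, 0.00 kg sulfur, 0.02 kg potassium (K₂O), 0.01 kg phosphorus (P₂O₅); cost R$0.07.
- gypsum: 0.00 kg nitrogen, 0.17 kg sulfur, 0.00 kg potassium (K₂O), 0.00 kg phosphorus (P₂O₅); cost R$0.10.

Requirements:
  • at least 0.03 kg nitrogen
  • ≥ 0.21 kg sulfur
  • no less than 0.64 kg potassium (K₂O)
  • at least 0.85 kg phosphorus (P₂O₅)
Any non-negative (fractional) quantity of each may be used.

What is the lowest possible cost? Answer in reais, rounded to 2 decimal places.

R$2.01

Treat it as an LP. Let x1 = kg of potassium sulfate, x2 = kg of triple superphosphate, x3 = kg of compost blend, x4 = kg of gypsum.
Minimise 0.65x1 + 0.6x2 + 0.07x3 + 0.1x4 s.t.:
  0.02x3 ≥ 0.03   (nitrogen)
  0.17x1 + 0.01x2 + 0.17x4 ≥ 0.21   (sulfur)
  0.5x1 + 0.02x3 ≥ 0.64   (potassium (K₂O))
  0.45x2 + 0.01x3 ≥ 0.85   (phosphorus (P₂O₅))
  x1, x2, x3, x4 ≥ 0.
The cheapest feasible vertex uses only potassium sulfate, triple superphosphate, compost blend; gypsum is not used. Binding constraints: nitrogen, potassium (K₂O), phosphorus (P₂O₅).
That vertex is x1 = 1.22, x2 = 1.856, x3 = 1.5.
Cost = 0.65·1.22 + 0.6·1.856 + 0.07·1.5 = 2.0116.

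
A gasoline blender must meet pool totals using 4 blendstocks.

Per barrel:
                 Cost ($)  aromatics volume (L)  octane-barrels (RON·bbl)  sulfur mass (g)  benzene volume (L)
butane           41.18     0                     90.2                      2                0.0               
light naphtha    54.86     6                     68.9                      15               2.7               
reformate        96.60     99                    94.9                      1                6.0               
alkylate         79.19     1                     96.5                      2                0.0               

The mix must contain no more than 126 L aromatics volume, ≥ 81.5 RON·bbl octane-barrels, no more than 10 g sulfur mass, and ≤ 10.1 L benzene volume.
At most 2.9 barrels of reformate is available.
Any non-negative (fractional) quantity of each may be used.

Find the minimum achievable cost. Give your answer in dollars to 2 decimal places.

Let x1 = barrels of butane, x2 = barrels of light naphtha, x3 = barrels of reformate, x4 = barrels of alkylate.
min 41.18x1 + 54.86x2 + 96.6x3 + 79.19x4 s.t.:
  6x2 + 99x3 + 1x4 ≤ 126   (aromatics volume)
  90.2x1 + 68.9x2 + 94.9x3 + 96.5x4 ≥ 81.5   (octane-barrels)
  2x1 + 15x2 + 1x3 + 2x4 ≤ 10   (sulfur mass)
  2.7x2 + 6x3 ≤ 10.1   (benzene volume)
  x3 ≤ 2.9
  x1, x2, x3, x4 ≥ 0.
At the optimum only butane is positive (light naphtha, reformate, alkylate = 0). The octane-barrels requirement is met with equality.
So butane = 0.9035 barrels.
Total cost: 41.18·0.9035 = 37.2061.

$37.21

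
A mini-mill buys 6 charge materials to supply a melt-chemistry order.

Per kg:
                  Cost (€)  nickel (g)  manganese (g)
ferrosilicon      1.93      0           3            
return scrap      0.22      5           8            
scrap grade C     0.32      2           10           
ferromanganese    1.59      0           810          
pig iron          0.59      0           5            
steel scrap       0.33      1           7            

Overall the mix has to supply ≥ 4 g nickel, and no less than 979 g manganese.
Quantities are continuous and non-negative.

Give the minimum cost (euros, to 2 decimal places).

€2.09

Let x1 = kg of ferrosilicon, x2 = kg of return scrap, x3 = kg of scrap grade C, x4 = kg of ferromanganese, x5 = kg of pig iron, x6 = kg of steel scrap.
Minimise 1.93x1 + 0.22x2 + 0.32x3 + 1.59x4 + 0.59x5 + 0.33x6 s.t.:
  5x2 + 2x3 + 1x6 ≥ 4   (nickel)
  3x1 + 8x2 + 10x3 + 810x4 + 5x5 + 7x6 ≥ 979   (manganese)
  x1, x2, x3, x4, x5, x6 ≥ 0.
The cheapest feasible vertex uses only return scrap, ferromanganese; ferrosilicon, scrap grade C, pig iron, steel scrap are not used. There the nickel and manganese constraints are tight.
That vertex is x2 = 0.8, x4 = 1.201.
Objective = 0.22·0.8 + 1.59·1.201 = 2.0856.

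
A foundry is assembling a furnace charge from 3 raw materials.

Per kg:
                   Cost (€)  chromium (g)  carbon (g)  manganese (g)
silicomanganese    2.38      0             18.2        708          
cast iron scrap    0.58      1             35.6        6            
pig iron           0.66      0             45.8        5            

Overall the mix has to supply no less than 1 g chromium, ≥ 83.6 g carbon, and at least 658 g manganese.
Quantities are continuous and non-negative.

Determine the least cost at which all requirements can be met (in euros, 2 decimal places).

€3.21

Treat it as an LP. Let x1 = kg of silicomanganese, x2 = kg of cast iron scrap, x3 = kg of pig iron.
Minimize 2.38x1 + 0.58x2 + 0.66x3 with:
  1x2 ≥ 1   (chromium)
  18.2x1 + 35.6x2 + 45.8x3 ≥ 83.6   (carbon)
  708x1 + 6x2 + 5x3 ≥ 658   (manganese)
  x1, x2, x3 ≥ 0.
The optimal mix uses every input. Binding constraints: chromium, carbon, manganese.
So silicomanganese = 0.9161 kg, cast iron scrap = 1 kg, pig iron = 0.684 kg.
Hence cost = 2.38·0.9161 + 0.58·1 + 0.66·0.684 = €3.2118.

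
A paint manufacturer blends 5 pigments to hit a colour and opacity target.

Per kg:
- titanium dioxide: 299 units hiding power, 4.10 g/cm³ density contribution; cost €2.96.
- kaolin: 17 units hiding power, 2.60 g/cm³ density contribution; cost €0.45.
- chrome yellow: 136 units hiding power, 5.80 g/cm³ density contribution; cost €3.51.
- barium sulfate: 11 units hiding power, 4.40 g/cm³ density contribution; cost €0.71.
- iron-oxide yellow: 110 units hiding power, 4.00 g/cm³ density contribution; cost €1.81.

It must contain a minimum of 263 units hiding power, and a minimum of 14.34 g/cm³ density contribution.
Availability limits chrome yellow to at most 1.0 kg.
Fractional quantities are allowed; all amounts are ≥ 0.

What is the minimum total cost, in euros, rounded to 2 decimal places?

Set it up as a linear program. Let x1 = kg of titanium dioxide, x2 = kg of kaolin, x3 = kg of chrome yellow, x4 = kg of barium sulfate, x5 = kg of iron-oxide yellow.
min 2.96x1 + 0.45x2 + 3.51x3 + 0.71x4 + 1.81x5 s.t.:
  299x1 + 17x2 + 136x3 + 11x4 + 110x5 ≥ 263   (hiding power)
  4.1x1 + 2.6x2 + 5.8x3 + 4.4x4 + 4x5 ≥ 14.34   (density contribution)
  x3 ≤ 1
  x1, x2, x3, x4, x5 ≥ 0.
The minimum-cost mix takes nothing from chrome yellow, barium sulfate, iron-oxide yellow — only titanium dioxide, kaolin. There the hiding power and density contribution constraints are tight.
Solving gives x1 = 0.6218, x2 = 4.535.
Hence cost = 2.96·0.6218 + 0.45·4.535 = €3.8813.

€3.88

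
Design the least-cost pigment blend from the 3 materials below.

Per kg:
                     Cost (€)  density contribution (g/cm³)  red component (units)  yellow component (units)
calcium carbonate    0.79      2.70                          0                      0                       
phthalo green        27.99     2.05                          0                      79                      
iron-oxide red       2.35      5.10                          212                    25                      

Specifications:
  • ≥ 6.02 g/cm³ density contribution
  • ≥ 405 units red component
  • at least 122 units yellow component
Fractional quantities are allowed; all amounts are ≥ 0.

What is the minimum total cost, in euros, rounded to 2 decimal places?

Let x1 = kg of calcium carbonate, x2 = kg of phthalo green, x3 = kg of iron-oxide red.
Minimise 0.79x1 + 27.99x2 + 2.35x3 with:
  2.7x1 + 2.05x2 + 5.1x3 ≥ 6.02   (density contribution)
  212x3 ≥ 405   (red component)
  79x2 + 25x3 ≥ 122   (yellow component)
  x1, x2, x3 ≥ 0.
At the optimum only iron-oxide red is positive (calcium carbonate, phthalo green = 0). There the yellow component constraint is tight.
So iron-oxide red = 4.88 kg.
Objective = 2.35·4.88 = 11.4680.

€11.47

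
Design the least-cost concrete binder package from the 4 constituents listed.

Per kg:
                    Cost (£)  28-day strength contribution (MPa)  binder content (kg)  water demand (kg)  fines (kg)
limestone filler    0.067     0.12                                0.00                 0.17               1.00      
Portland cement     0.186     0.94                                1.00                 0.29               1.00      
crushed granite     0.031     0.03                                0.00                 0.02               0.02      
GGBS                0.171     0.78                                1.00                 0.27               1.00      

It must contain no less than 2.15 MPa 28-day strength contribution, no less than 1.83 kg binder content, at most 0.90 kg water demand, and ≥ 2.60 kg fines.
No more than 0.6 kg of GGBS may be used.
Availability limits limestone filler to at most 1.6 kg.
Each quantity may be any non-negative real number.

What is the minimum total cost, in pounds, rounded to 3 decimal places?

Let x1 = kg of limestone filler, x2 = kg of Portland cement, x3 = kg of crushed granite, x4 = kg of GGBS.
Minimise 0.067x1 + 0.186x2 + 0.031x3 + 0.171x4 with:
  0.12x1 + 0.94x2 + 0.03x3 + 0.78x4 ≥ 2.15   (28-day strength contribution)
  1x2 + 1x4 ≥ 1.83   (binder content)
  0.17x1 + 0.29x2 + 0.02x3 + 0.27x4 ≤ 0.9   (water demand)
  1x1 + 1x2 + 0.02x3 + 1x4 ≥ 2.6   (fines)
  x4 ≤ 0.6
  x1 ≤ 1.6
  x1, x2, x3, x4 ≥ 0.
The minimum-cost mix takes nothing from crushed granite, GGBS — only limestone filler, Portland cement. The 28-day strength contribution and fines requirements are met with equality.
Optimal quantities: limestone filler = 0.3585 kg, Portland cement = 2.241 kg.
Total cost: 0.067·0.3585 + 0.186·2.241 = 0.44085.

£0.441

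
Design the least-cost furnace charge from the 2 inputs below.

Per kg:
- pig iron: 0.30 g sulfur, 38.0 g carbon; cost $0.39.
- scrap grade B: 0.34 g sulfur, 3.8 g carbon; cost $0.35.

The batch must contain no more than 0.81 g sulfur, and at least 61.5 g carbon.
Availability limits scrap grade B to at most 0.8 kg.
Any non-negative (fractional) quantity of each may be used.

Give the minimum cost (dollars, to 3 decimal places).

Treat it as an LP. Let x1 = kg of pig iron, x2 = kg of scrap grade B.
Minimize 0.39x1 + 0.35x2 with:
  0.3x1 + 0.34x2 ≤ 0.81   (sulfur)
  38x1 + 3.8x2 ≥ 61.5   (carbon)
  x2 ≤ 0.8
  x1, x2 ≥ 0.
The minimum-cost mix takes nothing from scrap grade B — only pig iron. Binding constraint: carbon.
Solving gives x1 = 1.618.
Objective = 0.39·1.618 = 0.63102.

$0.631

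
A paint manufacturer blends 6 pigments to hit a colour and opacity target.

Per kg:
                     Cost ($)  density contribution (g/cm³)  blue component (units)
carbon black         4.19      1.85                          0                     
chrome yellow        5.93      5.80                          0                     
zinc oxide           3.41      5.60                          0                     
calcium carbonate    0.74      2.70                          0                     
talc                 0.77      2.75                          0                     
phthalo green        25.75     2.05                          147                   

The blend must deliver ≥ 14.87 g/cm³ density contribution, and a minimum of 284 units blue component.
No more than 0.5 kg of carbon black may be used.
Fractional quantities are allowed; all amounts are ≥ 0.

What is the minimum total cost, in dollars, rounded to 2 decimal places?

$52.74

Let x1 = kg of carbon black, x2 = kg of chrome yellow, x3 = kg of zinc oxide, x4 = kg of calcium carbonate, x5 = kg of talc, x6 = kg of phthalo green.
min 4.19x1 + 5.93x2 + 3.41x3 + 0.74x4 + 0.77x5 + 25.75x6 s.t.:
  1.85x1 + 5.8x2 + 5.6x3 + 2.7x4 + 2.75x5 + 2.05x6 ≥ 14.87   (density contribution)
  147x6 ≥ 284   (blue component)
  x1 ≤ 0.5
  x1, x2, x3, x4, x5, x6 ≥ 0.
The cheapest feasible vertex uses only calcium carbonate, phthalo green; carbon black, chrome yellow, zinc oxide, talc are not used. The density contribution and blue component requirements are met with equality.
So calcium carbonate = 4.041 kg, phthalo green = 1.932 kg.
Hence cost = 0.74·4.041 + 25.75·1.932 = $52.7393.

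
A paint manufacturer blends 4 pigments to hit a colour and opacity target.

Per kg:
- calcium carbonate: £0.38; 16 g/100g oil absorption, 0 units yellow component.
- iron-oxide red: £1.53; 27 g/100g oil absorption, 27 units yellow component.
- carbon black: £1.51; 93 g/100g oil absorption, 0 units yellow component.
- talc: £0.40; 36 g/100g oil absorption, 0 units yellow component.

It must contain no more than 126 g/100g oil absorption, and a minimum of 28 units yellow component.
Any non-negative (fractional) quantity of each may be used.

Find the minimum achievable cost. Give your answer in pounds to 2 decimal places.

Treat it as an LP. Let x1 = kg of calcium carbonate, x2 = kg of iron-oxide red, x3 = kg of carbon black, x4 = kg of talc.
min 0.38x1 + 1.53x2 + 1.51x3 + 0.4x4 with:
  16x1 + 27x2 + 93x3 + 36x4 ≤ 126   (oil absorption)
  27x2 ≥ 28   (yellow component)
  x1, x2, x3, x4 ≥ 0.
The optimal basis is {iron-oxide red}; calcium carbonate, carbon black, talc drop out. The yellow component requirement is met with equality.
Optimal quantities: iron-oxide red = 1.037 kg.
Objective = 1.53·1.037 = 1.5866.

£1.59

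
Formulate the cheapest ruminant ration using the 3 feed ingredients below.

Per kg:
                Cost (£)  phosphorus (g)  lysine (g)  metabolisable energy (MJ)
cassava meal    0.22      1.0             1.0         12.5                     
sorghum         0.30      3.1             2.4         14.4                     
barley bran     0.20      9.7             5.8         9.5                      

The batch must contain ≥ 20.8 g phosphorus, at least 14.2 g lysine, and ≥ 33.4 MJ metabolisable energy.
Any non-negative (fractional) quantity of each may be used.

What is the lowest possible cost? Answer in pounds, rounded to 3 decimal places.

This is a linear program. Let x1 = kg of cassava meal, x2 = kg of sorghum, x3 = kg of barley bran.
Minimize 0.22x1 + 0.3x2 + 0.2x3 with:
  1x1 + 3.1x2 + 9.7x3 ≥ 20.8   (phosphorus)
  1x1 + 2.4x2 + 5.8x3 ≥ 14.2   (lysine)
  12.5x1 + 14.4x2 + 9.5x3 ≥ 33.4   (metabolisable energy)
  x1, x2, x3 ≥ 0.
The cheapest feasible vertex uses only cassava meal, barley bran; sorghum is not used. The lysine and metabolisable energy requirements are met with equality.
Solving gives x1 = 0.9337, x3 = 2.287.
Hence cost = 0.22·0.9337 + 0.2·2.287 = £0.66281.

£0.663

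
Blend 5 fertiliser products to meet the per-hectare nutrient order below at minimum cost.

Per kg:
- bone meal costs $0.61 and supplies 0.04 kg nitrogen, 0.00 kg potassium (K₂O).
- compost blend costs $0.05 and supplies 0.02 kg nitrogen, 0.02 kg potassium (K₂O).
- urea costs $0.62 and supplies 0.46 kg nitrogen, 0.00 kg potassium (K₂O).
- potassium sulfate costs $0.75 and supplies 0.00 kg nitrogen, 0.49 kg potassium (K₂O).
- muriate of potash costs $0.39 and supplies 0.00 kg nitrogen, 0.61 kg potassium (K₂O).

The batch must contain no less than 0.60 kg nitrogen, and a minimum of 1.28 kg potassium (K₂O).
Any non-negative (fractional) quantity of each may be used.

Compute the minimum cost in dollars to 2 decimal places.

Let x1 = kg of bone meal, x2 = kg of compost blend, x3 = kg of urea, x4 = kg of potassium sulfate, x5 = kg of muriate of potash.
Minimize 0.61x1 + 0.05x2 + 0.62x3 + 0.75x4 + 0.39x5 with:
  0.04x1 + 0.02x2 + 0.46x3 ≥ 0.6   (nitrogen)
  0.02x2 + 0.49x4 + 0.61x5 ≥ 1.28   (potassium (K₂O))
  x1, x2, x3, x4, x5 ≥ 0.
The minimum-cost mix takes nothing from bone meal, compost blend, potassium sulfate — only urea, muriate of potash. The nitrogen and potassium (K₂O) requirements are met with equality.
That vertex is x3 = 1.304, x5 = 2.098.
Objective = 0.62·1.304 + 0.39·2.098 = 1.6267.

$1.63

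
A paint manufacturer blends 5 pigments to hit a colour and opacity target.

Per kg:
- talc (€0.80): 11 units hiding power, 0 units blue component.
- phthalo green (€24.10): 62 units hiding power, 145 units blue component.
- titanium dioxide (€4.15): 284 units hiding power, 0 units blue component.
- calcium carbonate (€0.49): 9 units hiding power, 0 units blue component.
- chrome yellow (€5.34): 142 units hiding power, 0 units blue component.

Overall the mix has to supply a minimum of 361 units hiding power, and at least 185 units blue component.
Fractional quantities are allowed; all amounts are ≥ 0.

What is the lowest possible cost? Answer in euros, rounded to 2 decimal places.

This is a linear program. Let x1 = kg of talc, x2 = kg of phthalo green, x3 = kg of titanium dioxide, x4 = kg of calcium carbonate, x5 = kg of chrome yellow.
min 0.8x1 + 24.1x2 + 4.15x3 + 0.49x4 + 5.34x5 subject to:
  11x1 + 62x2 + 284x3 + 9x4 + 142x5 ≥ 361   (hiding power)
  145x2 ≥ 185   (blue component)
  x1, x2, x3, x4, x5 ≥ 0.
The minimum-cost mix takes nothing from talc, calcium carbonate, chrome yellow — only phthalo green, titanium dioxide. The hiding power and blue component requirements are met with equality.
So phthalo green = 1.276 kg, titanium dioxide = 0.9926 kg.
Total cost: 24.1·1.276 + 4.15·0.9926 = 34.8709.

€34.87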